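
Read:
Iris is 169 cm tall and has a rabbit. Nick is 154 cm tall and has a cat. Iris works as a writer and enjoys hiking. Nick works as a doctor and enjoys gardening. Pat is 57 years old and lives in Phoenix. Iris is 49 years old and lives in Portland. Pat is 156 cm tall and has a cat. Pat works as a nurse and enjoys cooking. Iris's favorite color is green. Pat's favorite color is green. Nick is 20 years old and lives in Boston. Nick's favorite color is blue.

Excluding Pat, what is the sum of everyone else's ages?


Sum (excluding Pat): 69

69


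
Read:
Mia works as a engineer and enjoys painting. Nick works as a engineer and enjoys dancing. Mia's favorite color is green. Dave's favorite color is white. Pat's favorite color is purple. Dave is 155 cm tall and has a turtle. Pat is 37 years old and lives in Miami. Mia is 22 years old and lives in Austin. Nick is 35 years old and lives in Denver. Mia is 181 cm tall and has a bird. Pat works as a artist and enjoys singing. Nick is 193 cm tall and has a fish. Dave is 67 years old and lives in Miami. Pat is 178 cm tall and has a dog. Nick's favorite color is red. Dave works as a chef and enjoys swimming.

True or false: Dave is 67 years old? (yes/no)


Dave is actually 67. yes

yes


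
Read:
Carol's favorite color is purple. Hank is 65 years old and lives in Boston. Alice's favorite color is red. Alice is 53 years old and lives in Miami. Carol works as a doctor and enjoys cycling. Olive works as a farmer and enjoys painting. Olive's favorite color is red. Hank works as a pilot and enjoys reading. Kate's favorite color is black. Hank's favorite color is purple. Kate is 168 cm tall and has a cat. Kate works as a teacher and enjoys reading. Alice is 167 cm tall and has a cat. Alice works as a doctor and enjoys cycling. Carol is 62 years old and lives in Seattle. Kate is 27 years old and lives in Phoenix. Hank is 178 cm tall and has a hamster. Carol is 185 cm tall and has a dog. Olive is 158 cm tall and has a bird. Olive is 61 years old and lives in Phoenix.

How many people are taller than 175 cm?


Taller than 175: 2

2


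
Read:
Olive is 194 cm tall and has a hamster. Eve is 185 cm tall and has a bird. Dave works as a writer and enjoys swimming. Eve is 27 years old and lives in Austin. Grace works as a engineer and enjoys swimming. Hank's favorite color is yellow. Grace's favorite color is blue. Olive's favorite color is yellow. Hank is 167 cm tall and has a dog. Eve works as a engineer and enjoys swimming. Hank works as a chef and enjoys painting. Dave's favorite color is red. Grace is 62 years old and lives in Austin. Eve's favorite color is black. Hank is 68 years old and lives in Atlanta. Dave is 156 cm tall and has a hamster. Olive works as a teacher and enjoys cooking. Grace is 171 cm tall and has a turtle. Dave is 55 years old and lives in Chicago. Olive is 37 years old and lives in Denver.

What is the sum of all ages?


68+62+37+27+55 = 249

249


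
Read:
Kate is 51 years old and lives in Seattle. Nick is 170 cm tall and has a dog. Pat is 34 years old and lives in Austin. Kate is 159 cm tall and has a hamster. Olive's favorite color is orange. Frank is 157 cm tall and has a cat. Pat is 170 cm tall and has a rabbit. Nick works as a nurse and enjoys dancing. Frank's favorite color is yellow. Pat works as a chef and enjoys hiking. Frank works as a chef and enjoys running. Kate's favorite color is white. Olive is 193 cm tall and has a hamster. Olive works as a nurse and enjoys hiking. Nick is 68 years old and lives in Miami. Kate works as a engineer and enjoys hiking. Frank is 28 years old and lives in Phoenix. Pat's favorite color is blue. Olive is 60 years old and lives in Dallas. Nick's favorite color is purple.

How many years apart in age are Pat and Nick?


34 vs 68, diff = 34

34


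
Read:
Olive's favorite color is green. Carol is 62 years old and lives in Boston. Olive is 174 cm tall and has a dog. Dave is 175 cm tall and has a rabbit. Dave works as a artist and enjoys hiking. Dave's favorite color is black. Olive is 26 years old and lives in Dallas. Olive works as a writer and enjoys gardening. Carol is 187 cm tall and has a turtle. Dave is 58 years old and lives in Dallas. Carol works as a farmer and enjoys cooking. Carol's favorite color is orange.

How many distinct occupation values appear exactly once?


Unique occupation values: 3

3


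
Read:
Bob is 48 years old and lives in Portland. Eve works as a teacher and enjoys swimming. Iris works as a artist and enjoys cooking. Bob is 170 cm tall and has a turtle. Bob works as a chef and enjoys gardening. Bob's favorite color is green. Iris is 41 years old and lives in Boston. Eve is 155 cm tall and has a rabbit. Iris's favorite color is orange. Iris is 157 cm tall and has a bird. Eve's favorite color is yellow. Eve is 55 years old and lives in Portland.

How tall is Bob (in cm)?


Bob is 170 cm tall

170


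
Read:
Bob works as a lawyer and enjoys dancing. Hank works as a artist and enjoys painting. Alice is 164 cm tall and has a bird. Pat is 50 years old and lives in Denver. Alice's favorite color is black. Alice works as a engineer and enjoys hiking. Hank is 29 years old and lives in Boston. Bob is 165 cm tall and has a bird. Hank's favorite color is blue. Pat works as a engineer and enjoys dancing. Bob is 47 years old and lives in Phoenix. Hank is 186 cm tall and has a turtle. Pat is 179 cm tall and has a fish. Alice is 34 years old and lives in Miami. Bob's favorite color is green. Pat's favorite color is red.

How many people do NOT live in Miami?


Not in Miami: 3

3


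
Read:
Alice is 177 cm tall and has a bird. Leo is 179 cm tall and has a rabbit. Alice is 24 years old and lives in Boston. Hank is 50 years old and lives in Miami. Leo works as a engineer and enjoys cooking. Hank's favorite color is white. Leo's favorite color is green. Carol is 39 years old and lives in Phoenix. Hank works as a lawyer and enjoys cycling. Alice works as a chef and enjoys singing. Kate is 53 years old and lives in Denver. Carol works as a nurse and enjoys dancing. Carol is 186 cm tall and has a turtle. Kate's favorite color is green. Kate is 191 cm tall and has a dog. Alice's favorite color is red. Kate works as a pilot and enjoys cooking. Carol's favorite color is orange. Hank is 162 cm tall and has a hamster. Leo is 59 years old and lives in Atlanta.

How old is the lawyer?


The lawyer is Hank, age 50

50


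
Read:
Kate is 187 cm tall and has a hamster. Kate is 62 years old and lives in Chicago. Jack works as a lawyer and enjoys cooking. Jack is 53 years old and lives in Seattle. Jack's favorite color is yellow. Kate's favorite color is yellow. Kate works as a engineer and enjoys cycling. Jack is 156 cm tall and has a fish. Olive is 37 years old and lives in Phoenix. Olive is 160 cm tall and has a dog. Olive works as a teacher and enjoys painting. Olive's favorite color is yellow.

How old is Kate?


Kate is 62 years old

62


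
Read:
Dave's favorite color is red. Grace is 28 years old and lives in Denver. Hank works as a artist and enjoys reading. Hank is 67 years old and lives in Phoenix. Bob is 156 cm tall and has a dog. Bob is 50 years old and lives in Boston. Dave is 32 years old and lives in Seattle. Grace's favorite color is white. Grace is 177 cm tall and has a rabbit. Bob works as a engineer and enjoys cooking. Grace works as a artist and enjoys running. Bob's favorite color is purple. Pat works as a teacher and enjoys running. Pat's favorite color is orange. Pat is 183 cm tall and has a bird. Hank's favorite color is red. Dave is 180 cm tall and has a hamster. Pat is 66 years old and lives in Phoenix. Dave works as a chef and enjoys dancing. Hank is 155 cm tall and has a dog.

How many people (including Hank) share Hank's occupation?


Hank is a artist. Count = 2

2


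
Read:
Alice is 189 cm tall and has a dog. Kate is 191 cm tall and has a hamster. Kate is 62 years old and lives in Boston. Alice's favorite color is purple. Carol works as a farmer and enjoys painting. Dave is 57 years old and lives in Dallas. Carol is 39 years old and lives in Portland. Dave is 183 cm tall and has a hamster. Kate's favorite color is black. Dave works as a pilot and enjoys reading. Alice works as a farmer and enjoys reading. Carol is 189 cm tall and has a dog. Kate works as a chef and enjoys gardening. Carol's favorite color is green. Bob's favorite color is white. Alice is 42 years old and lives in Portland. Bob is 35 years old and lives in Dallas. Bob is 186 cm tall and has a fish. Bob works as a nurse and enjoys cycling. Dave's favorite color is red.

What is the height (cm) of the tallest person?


Tallest: Kate at 191 cm

191


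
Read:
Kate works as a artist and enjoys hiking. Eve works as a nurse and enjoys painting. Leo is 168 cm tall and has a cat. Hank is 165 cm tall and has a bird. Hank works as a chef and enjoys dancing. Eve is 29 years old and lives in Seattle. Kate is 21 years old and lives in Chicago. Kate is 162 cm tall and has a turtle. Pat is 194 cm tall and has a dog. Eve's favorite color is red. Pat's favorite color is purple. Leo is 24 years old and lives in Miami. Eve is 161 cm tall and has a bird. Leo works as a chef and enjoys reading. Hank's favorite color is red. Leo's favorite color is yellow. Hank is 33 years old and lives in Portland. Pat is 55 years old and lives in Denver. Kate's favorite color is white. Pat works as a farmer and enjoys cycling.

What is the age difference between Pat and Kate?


|55 - 21| = 34

34


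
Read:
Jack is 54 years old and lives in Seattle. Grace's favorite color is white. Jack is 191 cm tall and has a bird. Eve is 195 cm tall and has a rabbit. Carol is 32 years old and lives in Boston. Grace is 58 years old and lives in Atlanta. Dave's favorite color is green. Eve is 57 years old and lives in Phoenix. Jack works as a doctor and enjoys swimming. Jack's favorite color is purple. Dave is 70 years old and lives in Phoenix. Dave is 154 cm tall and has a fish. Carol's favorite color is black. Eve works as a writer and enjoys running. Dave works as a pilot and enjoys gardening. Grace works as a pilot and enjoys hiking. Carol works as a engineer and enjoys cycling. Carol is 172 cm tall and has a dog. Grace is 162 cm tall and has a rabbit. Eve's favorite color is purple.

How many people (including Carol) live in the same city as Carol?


Carol lives in Boston. Count = 1

1


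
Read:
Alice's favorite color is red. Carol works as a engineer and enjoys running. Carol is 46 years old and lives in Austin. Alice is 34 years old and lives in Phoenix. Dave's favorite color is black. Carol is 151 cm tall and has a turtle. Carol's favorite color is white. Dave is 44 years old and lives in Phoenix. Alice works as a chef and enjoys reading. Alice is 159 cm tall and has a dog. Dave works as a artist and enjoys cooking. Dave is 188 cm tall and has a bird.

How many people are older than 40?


Filter: 2

2


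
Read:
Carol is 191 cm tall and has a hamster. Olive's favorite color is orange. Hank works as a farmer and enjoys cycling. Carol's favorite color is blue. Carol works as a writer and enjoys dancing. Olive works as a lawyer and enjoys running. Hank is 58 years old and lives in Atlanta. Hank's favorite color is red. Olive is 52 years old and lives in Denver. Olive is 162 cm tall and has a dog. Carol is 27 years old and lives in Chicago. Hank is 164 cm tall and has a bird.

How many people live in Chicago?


Count in Chicago: 1

1


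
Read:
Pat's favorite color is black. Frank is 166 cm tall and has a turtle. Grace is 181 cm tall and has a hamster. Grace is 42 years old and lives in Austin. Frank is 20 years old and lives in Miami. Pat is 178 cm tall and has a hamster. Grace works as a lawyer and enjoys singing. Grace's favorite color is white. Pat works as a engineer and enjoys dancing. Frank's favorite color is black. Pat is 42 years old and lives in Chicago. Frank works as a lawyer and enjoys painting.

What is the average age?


Sum=104, n=3, avg=34.67

34.67


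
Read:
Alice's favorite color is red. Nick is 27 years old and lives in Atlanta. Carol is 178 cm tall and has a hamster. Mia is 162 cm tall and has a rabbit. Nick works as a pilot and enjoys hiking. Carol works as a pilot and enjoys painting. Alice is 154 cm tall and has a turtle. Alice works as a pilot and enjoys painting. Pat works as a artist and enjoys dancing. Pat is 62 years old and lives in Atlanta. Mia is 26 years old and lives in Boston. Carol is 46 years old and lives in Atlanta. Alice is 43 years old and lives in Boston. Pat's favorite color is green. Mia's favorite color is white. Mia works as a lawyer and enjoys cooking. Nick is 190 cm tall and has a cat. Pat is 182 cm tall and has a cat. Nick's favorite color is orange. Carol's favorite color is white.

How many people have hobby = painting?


Count: 2

2


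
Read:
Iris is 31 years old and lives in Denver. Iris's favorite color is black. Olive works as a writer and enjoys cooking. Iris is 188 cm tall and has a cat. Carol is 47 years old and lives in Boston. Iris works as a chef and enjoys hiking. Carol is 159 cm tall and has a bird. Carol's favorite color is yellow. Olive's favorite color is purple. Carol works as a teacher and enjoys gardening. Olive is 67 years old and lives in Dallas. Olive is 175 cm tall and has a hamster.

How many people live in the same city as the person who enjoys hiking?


Person with hobby hiking is Iris, city Denver. Count = 1

1


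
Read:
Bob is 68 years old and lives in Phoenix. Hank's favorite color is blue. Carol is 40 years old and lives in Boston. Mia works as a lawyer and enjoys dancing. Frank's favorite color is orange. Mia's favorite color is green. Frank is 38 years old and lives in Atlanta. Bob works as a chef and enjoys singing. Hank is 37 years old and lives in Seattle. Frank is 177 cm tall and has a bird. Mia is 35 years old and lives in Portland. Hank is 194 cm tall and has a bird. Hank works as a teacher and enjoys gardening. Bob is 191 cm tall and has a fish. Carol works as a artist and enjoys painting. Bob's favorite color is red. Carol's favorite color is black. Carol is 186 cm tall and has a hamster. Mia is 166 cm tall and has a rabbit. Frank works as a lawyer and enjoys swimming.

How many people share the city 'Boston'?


Count: 1

1


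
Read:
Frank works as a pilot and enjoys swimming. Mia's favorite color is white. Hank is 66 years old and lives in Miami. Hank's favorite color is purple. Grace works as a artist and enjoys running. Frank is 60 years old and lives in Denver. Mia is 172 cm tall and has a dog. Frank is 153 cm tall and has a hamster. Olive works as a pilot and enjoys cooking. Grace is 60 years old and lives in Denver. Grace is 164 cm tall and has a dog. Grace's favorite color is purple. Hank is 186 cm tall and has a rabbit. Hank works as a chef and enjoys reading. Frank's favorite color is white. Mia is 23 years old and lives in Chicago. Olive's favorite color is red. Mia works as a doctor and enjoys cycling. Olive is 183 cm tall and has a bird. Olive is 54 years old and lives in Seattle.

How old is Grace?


Grace is 60 years old

60


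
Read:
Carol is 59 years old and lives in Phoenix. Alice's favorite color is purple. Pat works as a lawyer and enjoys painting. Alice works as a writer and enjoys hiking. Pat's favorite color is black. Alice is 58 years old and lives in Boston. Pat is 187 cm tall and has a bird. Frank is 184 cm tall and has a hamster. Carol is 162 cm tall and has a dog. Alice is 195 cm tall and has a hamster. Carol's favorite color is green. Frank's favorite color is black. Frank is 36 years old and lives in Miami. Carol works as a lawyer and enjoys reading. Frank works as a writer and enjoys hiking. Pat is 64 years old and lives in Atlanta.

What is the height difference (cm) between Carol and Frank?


|162 - 184| = 22

22


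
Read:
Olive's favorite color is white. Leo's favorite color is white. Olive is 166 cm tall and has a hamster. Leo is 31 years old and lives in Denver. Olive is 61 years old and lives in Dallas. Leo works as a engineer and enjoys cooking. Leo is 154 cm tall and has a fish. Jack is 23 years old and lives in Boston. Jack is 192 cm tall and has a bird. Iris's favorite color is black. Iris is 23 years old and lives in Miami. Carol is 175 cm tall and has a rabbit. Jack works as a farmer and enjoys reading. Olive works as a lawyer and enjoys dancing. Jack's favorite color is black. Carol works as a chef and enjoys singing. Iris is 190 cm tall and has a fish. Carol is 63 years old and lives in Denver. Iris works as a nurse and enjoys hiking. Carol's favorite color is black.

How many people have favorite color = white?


Count: 2

2


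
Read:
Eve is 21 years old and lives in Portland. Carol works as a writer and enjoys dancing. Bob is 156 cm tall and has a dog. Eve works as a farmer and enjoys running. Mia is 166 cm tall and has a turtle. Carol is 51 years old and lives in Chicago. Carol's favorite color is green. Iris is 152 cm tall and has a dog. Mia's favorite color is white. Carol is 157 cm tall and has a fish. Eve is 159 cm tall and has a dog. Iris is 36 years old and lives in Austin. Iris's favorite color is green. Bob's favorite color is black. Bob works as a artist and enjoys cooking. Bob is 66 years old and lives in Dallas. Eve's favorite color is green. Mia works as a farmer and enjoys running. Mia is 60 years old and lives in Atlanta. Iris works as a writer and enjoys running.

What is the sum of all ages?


36+66+60+51+21 = 234

234


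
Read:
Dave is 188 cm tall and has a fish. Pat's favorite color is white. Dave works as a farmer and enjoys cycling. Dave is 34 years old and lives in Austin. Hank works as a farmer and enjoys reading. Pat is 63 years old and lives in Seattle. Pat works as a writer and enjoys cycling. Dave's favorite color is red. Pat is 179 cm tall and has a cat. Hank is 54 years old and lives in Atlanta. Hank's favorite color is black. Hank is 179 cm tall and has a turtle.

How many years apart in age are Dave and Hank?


34 vs 54, diff = 20

20


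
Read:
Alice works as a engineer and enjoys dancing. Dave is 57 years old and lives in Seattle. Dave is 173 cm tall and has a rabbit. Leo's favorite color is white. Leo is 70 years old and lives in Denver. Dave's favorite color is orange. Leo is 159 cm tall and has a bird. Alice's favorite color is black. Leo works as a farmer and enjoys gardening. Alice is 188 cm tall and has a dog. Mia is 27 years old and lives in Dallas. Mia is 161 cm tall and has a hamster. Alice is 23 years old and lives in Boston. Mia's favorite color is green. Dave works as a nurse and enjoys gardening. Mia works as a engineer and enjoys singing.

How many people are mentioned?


People: Dave, Alice, Mia, Leo. Count = 4

4


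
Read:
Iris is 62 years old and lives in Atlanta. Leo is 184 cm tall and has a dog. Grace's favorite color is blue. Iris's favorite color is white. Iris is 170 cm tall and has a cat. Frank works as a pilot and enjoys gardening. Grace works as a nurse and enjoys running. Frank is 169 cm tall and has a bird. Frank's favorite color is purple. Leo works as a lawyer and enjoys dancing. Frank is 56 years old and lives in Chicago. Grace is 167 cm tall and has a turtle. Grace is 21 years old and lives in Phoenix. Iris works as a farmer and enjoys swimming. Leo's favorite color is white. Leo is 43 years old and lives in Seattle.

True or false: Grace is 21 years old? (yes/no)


Grace is actually 21. yes

yes


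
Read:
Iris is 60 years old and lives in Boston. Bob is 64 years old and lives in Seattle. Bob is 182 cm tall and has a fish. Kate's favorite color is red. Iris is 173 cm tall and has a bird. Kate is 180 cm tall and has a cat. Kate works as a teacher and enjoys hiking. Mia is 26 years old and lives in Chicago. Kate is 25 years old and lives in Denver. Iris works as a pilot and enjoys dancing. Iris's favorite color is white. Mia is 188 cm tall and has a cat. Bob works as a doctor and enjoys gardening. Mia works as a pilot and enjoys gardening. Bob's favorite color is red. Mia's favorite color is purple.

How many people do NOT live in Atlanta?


Not in Atlanta: 4

4


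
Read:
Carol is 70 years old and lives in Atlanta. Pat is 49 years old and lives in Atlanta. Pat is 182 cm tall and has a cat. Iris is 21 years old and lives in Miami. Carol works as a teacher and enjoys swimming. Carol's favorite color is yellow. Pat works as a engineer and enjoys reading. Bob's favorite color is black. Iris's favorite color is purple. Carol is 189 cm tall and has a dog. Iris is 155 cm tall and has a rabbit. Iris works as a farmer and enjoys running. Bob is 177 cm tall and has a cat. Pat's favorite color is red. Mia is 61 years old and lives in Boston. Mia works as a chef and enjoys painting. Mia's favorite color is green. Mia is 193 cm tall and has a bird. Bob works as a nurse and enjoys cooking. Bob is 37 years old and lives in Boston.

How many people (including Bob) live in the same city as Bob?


Bob lives in Boston. Count = 2

2


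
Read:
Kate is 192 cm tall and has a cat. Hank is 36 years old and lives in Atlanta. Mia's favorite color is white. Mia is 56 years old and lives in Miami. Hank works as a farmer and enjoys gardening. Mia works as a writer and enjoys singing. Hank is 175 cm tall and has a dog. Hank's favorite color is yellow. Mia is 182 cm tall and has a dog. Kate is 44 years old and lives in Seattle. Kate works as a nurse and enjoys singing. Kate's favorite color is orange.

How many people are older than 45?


Filter: 1

1


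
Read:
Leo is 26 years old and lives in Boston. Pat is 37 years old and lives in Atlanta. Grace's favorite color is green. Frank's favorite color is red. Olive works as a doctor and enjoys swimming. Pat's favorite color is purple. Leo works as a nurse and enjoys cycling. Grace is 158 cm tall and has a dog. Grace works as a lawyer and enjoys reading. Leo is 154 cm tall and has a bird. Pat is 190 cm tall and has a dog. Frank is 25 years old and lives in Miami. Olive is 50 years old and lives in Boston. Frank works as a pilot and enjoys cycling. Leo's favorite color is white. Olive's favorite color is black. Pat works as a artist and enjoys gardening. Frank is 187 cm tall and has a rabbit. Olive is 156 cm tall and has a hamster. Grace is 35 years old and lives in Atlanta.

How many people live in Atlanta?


Count in Atlanta: 2

2


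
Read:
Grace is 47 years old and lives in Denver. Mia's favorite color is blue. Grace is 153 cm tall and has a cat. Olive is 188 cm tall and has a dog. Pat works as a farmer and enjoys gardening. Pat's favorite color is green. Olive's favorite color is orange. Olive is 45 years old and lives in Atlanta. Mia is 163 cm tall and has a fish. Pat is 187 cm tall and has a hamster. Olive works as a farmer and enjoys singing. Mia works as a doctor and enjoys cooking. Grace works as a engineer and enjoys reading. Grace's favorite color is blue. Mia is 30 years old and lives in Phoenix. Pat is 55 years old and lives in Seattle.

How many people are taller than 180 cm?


Taller than 180: 2

2


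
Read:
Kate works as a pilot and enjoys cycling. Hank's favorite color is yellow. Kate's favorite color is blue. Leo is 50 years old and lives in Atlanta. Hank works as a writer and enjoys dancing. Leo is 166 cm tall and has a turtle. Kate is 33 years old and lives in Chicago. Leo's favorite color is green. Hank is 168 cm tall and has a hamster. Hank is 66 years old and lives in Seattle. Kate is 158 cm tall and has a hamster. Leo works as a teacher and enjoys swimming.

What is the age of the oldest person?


Oldest: Hank at 66

66


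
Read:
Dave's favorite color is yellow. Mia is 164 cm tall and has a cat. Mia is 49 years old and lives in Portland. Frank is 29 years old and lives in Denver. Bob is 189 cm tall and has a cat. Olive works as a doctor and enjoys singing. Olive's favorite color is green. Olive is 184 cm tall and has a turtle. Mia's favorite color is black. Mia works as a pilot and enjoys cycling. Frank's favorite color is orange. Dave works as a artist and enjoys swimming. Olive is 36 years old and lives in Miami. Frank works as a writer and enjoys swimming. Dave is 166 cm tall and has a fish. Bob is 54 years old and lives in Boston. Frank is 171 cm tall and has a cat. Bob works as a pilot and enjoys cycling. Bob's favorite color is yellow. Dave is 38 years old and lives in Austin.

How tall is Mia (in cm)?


Mia is 164 cm tall

164


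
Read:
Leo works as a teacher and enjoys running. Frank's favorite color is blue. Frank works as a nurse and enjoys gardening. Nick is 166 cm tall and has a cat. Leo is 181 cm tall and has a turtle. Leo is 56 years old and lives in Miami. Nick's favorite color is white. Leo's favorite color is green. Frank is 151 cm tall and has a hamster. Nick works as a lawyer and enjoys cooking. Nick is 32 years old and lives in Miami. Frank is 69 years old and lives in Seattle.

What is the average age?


Sum=157, n=3, avg=52.33

52.33


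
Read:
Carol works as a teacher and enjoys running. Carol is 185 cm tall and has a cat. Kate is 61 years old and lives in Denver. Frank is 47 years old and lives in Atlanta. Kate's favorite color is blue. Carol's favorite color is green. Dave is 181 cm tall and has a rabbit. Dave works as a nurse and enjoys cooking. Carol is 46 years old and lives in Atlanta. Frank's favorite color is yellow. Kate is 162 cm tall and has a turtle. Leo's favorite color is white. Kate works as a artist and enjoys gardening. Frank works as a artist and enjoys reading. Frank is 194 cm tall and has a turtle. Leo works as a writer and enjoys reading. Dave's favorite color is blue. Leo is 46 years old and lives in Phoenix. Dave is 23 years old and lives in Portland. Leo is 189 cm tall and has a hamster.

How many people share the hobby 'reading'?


Count: 2

2


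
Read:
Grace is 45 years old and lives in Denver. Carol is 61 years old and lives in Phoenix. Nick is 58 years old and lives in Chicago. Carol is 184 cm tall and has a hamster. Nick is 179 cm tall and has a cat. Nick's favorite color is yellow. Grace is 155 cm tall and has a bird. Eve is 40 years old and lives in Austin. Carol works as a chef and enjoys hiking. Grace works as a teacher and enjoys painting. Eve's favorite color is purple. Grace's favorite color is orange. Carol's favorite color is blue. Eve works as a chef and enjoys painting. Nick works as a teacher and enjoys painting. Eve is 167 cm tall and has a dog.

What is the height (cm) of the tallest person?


Tallest: Carol at 184 cm

184


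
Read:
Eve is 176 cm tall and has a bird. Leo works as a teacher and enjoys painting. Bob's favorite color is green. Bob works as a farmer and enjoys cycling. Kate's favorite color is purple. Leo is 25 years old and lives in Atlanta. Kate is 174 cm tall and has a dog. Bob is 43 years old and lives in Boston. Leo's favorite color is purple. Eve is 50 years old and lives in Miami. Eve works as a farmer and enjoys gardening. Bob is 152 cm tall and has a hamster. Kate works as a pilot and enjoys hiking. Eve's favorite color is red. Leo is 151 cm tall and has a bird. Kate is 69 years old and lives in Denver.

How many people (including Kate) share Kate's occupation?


Kate is a pilot. Count = 1

1


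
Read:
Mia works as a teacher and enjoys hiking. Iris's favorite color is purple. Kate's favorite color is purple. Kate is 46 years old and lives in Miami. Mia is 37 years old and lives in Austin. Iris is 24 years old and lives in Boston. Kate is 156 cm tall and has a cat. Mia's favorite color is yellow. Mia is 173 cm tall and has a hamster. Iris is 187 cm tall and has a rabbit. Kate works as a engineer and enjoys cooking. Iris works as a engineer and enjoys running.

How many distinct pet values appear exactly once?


Unique pet values: 3

3


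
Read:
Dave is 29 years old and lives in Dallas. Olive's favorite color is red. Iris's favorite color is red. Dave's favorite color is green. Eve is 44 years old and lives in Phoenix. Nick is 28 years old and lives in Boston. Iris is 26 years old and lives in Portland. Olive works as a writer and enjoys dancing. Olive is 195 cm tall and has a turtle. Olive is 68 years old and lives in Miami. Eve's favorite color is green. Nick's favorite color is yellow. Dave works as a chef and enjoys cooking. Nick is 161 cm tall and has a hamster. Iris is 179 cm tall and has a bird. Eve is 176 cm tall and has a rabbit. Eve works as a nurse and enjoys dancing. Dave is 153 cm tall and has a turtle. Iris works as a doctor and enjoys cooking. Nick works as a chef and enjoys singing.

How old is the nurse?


The nurse is Eve, age 44

44


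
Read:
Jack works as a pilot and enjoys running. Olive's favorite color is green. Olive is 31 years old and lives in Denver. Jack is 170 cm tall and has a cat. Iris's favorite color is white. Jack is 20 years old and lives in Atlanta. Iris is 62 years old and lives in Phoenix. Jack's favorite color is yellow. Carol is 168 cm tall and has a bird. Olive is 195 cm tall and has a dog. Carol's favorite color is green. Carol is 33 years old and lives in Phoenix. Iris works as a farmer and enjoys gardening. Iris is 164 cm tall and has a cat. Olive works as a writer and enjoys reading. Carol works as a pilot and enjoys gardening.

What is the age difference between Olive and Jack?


|31 - 20| = 11

11


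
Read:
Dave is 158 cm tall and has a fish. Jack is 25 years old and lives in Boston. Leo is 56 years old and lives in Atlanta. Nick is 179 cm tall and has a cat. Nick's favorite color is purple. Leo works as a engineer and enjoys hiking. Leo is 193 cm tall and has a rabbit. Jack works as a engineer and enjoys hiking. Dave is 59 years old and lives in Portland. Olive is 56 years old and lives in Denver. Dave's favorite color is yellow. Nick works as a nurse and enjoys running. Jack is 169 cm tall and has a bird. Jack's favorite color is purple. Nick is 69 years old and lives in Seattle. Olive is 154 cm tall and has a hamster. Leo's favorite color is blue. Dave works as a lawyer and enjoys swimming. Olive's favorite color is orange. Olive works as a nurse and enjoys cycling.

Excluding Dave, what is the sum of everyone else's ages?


Sum (excluding Dave): 206

206


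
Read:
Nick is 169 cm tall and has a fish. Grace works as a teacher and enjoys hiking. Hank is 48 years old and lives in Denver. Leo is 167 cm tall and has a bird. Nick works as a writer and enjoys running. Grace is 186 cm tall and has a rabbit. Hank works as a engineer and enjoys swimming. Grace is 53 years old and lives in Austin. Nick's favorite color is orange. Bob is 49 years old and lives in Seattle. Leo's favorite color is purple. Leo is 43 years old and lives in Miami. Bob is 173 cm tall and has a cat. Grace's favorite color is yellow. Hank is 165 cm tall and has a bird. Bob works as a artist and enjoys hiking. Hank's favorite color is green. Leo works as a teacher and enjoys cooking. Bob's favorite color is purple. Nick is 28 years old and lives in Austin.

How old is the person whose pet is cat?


Person with pet=cat is Bob, age 49

49


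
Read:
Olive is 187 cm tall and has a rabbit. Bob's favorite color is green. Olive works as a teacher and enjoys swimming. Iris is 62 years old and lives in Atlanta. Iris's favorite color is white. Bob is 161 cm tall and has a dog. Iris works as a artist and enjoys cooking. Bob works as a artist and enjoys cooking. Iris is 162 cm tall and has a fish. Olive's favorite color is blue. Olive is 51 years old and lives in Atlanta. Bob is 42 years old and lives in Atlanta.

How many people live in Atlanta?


Count in Atlanta: 3

3


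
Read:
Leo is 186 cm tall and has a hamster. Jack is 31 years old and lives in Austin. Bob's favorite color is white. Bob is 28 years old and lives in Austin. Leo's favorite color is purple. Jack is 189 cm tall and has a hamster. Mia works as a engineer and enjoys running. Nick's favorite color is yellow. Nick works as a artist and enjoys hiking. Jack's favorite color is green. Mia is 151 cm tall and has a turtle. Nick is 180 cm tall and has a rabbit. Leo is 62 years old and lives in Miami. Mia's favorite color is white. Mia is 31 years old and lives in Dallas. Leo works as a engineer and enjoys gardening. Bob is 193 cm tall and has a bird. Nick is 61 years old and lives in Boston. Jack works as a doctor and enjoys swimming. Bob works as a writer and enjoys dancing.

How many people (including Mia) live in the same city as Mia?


Mia lives in Dallas. Count = 1

1


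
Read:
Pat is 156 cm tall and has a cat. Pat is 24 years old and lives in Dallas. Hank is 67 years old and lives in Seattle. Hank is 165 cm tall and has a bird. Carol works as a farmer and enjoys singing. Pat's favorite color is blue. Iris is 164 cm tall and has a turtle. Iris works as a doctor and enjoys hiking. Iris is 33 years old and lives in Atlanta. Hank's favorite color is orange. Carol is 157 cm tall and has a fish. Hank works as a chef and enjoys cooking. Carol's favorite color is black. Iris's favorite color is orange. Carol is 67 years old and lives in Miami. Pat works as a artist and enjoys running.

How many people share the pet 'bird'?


Count: 1

1


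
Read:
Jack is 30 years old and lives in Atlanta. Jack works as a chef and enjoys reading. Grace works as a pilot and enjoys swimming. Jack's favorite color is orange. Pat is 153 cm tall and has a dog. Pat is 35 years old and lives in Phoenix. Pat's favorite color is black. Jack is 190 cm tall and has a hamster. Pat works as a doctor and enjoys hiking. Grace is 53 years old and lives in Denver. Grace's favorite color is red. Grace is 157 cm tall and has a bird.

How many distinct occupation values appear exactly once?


Unique occupation values: 3

3


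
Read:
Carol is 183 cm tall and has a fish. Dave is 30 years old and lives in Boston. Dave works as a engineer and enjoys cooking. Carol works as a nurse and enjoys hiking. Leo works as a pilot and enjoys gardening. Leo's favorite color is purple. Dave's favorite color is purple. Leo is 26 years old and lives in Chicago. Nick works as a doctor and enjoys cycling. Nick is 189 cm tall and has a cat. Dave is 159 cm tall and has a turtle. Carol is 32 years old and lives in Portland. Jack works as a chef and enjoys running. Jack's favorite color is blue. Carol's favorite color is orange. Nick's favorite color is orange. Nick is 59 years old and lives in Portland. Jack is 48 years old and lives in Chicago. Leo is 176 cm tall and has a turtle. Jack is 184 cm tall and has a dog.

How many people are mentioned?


People: Nick, Jack, Dave, Carol, Leo. Count = 5

5


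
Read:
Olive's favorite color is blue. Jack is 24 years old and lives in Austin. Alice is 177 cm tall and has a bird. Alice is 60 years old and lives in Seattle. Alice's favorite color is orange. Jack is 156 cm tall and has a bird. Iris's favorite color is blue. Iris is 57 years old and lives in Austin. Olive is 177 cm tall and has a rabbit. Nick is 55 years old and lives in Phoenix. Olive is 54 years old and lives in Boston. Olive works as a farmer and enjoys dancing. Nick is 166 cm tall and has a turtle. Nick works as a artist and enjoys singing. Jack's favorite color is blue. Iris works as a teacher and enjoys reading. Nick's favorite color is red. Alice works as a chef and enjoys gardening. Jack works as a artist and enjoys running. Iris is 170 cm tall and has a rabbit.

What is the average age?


Sum=250, n=5, avg=50

50


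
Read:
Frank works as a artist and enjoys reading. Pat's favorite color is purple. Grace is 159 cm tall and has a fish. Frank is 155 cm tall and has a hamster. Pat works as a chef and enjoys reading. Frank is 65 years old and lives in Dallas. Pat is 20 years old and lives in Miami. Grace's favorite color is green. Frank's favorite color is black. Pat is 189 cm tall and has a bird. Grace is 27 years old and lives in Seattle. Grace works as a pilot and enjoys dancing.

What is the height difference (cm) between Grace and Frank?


|159 - 155| = 4

4


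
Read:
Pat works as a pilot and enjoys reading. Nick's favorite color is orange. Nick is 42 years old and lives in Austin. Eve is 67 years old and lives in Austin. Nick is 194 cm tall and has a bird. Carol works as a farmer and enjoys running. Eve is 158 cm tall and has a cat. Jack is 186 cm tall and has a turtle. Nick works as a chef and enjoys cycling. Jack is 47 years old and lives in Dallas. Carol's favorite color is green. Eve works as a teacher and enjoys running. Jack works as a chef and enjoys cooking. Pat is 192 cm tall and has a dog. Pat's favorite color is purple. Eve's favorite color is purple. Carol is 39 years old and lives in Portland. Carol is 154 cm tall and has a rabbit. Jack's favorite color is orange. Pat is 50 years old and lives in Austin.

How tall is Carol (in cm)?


Carol is 154 cm tall

154


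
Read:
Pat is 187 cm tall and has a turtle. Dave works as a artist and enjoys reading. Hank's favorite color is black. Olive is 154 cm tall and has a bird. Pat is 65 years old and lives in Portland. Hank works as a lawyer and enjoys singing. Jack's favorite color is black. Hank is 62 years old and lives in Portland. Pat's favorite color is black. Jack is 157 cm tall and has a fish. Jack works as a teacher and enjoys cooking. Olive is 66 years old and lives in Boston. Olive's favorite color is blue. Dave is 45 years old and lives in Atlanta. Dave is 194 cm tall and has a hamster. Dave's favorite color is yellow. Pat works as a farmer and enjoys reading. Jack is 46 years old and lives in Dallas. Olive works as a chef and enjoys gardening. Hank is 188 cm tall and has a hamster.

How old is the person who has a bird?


Person with bird is Olive, age 66

66


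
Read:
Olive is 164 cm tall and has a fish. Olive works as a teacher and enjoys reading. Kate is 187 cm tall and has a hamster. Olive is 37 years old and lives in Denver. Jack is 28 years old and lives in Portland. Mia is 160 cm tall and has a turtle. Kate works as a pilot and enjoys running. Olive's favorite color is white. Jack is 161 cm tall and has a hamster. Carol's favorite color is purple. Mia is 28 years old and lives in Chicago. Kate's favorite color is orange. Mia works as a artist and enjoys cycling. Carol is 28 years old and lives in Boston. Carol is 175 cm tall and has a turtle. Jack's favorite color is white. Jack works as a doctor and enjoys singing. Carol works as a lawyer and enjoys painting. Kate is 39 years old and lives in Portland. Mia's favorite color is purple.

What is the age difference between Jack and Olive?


|28 - 37| = 9

9


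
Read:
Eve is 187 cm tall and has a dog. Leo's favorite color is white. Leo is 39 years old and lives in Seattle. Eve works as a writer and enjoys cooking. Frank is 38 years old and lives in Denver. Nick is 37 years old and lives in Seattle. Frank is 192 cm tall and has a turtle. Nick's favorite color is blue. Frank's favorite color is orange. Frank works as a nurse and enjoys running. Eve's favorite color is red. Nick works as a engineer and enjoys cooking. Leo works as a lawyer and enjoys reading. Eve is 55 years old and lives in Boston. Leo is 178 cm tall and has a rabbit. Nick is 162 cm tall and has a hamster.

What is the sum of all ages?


39+37+55+38 = 169

169


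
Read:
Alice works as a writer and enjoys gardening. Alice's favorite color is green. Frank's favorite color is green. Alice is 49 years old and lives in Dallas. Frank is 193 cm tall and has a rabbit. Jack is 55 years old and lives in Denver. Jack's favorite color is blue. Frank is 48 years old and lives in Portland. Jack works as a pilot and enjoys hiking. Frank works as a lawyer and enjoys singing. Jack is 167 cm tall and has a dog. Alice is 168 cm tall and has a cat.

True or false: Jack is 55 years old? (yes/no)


Jack is actually 55. yes

yes


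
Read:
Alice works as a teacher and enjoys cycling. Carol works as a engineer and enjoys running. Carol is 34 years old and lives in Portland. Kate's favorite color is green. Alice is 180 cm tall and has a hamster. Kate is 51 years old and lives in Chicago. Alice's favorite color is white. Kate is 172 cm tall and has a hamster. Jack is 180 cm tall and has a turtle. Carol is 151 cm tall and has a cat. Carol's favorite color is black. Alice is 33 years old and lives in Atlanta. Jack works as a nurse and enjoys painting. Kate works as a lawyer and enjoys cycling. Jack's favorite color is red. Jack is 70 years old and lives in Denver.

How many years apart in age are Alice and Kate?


33 vs 51, diff = 18

18
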